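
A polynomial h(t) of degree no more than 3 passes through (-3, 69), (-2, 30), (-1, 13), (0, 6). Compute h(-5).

261

Using the Lagrange interpolation formula with nodes -3, -2, -1, 0:
  L_0(t) = (t + 2)(t + 1)t / -6
  L_1(t) = (t + 3)(t + 1)t / 2
  L_2(t) = (t + 3)(t + 2)t / -2
  L_3(t) = (t + 3)(t + 2)(t + 1) / 6
Then h(t) = 69·L_0(t) + 30·L_1(t) + 13·L_2(t) + 6·L_3(t).
Expanding and collecting terms gives h(t) = -2t³ - t² - 6t + 6.
Evaluating at t = -5: h(-5) = 261.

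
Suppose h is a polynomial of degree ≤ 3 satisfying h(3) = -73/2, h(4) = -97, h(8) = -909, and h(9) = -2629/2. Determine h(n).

h(n) = -2n^3 + (3/2)n^2 + 3n - 5

Using the Lagrange interpolation formula with nodes 3, 4, 8, 9:
  L_0(n) = (n - 4)(n - 8)(n - 9) / -30
  L_1(n) = (n - 3)(n - 8)(n - 9) / 20
  L_2(n) = (n - 3)(n - 4)(n - 9) / -20
  L_3(n) = (n - 3)(n - 4)(n - 8) / 30
Then h(n) = -73/2·L_0(n) - 97·L_1(n) - 909·L_2(n) - 2629/2·L_3(n).
Expanding and collecting terms gives h(n) = -2n³ + (3/2)n² + 3n - 5.
Check: h(3) = -73/2. ✓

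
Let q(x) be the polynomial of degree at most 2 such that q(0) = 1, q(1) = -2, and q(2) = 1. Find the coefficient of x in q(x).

Write q(x) = ax^2 + bx + c. Substituting each data point gives a linear system:
  c = 1
  a + b + c = -2
  4a + 2b + c = 1
Solving the system yields a = 3, b = -6, c = 1.
So q(x) = 3x² - 6x + 1.
The coefficient of x is -6.

-6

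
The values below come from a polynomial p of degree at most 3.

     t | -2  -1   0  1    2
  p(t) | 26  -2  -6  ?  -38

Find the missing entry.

On equispaced nodes a degree-3 polynomial has vanishing fourth forward difference, so
  p(-2) - 4·p(-1) + 6·p(0) - 4·p(1) + p(2) = 0.
Substituting the known values and solving for p(1):
  -4·p(1) = 40
  p(1) = -10.

-10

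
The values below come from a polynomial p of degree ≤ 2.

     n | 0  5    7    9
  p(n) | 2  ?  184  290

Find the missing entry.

The 3 known points determine the degree-2 polynomial uniquely.
Write p(n) = an^2 + bn + c. Substituting each data point gives a linear system:
  c = 2
  49a + 7b + c = 184
  81a + 9b + c = 290
Solving the system yields a = 3, b = 5, c = 2.
So p(n) = 3n^2 + 5n + 2.
Then p(5) = 102.

102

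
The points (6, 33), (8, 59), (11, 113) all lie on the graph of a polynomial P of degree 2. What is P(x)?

P(x) = x^2 - x + 3

Using the Lagrange interpolation formula with nodes 6, 8, 11:
  L_0(x) = (x - 8)(x - 11) / 10
  L_1(x) = (x - 6)(x - 11) / -6
  L_2(x) = (x - 6)(x - 8) / 15
Then P(x) = 33·L_0(x) + 59·L_1(x) + 113·L_2(x).
Expanding and collecting terms gives P(x) = x^2 - x + 3.
Check: P(6) = 33. ✓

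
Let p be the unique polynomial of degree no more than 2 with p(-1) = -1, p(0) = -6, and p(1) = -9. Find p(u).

p(u) = u^2 - 4u - 6

Write p(u) = au^2 + bu + c. Substituting each data point gives a linear system:
  a - b + c = -1
  c = -6
  a + b + c = -9
Solving the system yields a = 1, b = -4, c = -6.
So p(u) = u^2 - 4u - 6.
Check: p(0) = -6. ✓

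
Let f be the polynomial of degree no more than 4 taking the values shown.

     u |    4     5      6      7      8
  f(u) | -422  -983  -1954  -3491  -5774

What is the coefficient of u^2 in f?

Write f(u) = au^4 + bu^3 + cu^2 + du + e. Substituting each data point gives a linear system:
  256a + 64b + 16c + 4d + e = -422
  625a + 125b + 25c + 5d + e = -983
  1296a + 216b + 36c + 6d + e = -1954
  2401a + 343b + 49c + 7d + e = -3491
  4096a + 512b + 64c + 8d + e = -5774
Solving the system yields a = -1, b = -4, c = 6, d = -2, e = 2.
So f(u) = -u⁴ - 4u³ + 6u² - 2u + 2.
The coefficient of u^2 is 6.

6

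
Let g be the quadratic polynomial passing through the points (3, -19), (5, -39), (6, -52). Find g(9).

-103

Write g(s) = as^2 + bs + c. Substituting each data point gives a linear system:
  9a + 3b + c = -19
  25a + 5b + c = -39
  36a + 6b + c = -52
Solving the system yields a = -1, b = -2, c = -4.
So g(s) = -s^2 - 2s - 4.
Then g(9) = -103.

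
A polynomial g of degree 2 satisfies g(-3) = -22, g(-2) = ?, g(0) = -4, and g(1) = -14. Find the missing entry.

The 3 known points determine the degree-2 polynomial uniquely.
Write g(t) = at^2 + bt + c. Substituting each data point gives a linear system:
  9a - 3b + c = -22
  c = -4
  a + b + c = -14
Solving the system yields a = -4, b = -6, c = -4.
So g(t) = -4t^2 - 6t - 4.
Then g(-2) = -8.

-8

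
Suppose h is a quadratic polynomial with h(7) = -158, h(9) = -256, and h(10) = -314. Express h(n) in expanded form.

Using the Lagrange interpolation formula with nodes 7, 9, 10:
  L_0(n) = (n - 9)(n - 10) / 6
  L_1(n) = (n - 7)(n - 10) / -2
  L_2(n) = (n - 7)(n - 9) / 3
Then h(n) = -158·L_0(n) - 256·L_1(n) - 314·L_2(n).
Expanding and collecting terms gives h(n) = -3n² - n - 4.
Check: h(10) = -314. ✓

h(n) = -3n^2 - n - 4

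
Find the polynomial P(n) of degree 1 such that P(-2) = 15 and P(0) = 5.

P(n) = -5n + 5

Write P(n) = an + b. Substituting each data point gives a linear system:
  -2a + b = 15
  b = 5
Solving the system yields a = -5, b = 5.
So P(n) = -5n + 5.
Check: P(0) = 5. ✓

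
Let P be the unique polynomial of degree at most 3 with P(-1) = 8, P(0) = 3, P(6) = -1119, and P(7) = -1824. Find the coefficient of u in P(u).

5

Write P(u) = au^3 + bu^2 + cu + d. Substituting each data point gives a linear system:
  -a + b - c + d = 8
  d = 3
  216a + 36b + 6c + d = -1119
  343a + 49b + 7c + d = -1824
Solving the system yields a = -6, b = 4, c = 5, d = 3.
So P(u) = -6u^3 + 4u^2 + 5u + 3.
The coefficient of u is 5.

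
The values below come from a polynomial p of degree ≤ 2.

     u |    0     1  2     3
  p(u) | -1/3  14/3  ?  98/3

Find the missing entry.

47/3

The 3 known points determine the degree-2 polynomial uniquely.
Write p(u) = au^2 + bu + c. Substituting each data point gives a linear system:
  c = -1/3
  a + b + c = 14/3
  9a + 3b + c = 98/3
Solving the system yields a = 3, b = 2, c = -1/3.
So p(u) = 3u² + 2u - 1/3.
Then p(2) = 47/3.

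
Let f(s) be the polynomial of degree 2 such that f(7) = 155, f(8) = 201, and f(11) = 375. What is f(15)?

Write f(s) = as^2 + bs + c. Substituting each data point gives a linear system:
  49a + 7b + c = 155
  64a + 8b + c = 201
  121a + 11b + c = 375
Solving the system yields a = 3, b = 1, c = 1.
So f(s) = 3s^2 + s + 1.
Then f(15) = 691.

691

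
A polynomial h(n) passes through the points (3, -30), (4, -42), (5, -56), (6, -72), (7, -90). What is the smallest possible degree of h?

Forward differences of the values at n = 3, 4, 5, 6, 7:
  h  : -30  -42  -56  -72  -90
  Δ  : -12  -14  -16  -18
  Δ^2: -2  -2  -2
  Δ^3: 0  0
  Δ^4: 0
The second differences are constant (-2) and nonzero, while all higher differences vanish, so the minimal degree is 2.

2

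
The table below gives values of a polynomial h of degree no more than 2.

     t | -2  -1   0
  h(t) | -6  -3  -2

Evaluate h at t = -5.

Forward differences of the values at t = -2, -1, 0:
  h  : -6  -3  -2
  Δ  : 3  1
  Δ^2: -2
The second differences are constant, confirming degree 2.
Interpolating (Newton forward form) and evaluating at t = -5 gives h(-5) = -27.

-27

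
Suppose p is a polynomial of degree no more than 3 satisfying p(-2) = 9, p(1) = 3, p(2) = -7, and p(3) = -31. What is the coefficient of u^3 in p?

Write p(u) = au^3 + bu^2 + cu + d. Substituting each data point gives a linear system:
  -8a + 4b - 2c + d = 9
  a + b + c + d = 3
  8a + 4b + 2c + d = -7
  27a + 9b + 3c + d = -31
Solving the system yields a = -1, b = -1, c = 0, d = 5.
So p(u) = -u³ - u² + 5.
The leading coefficient is -1.

-1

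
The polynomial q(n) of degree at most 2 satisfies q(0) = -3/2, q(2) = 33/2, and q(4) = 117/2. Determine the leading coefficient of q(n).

3

Write q(n) = an^2 + bn + c. Substituting each data point gives a linear system:
  c = -3/2
  4a + 2b + c = 33/2
  16a + 4b + c = 117/2
Solving the system yields a = 3, b = 3, c = -3/2.
So q(n) = 3n^2 + 3n - 3/2.
The leading coefficient is 3.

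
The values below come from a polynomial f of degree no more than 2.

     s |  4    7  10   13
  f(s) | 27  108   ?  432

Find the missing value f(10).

On equispaced nodes a degree-2 polynomial has vanishing third forward difference, so
  - f(4) + 3·f(7) - 3·f(10) + f(13) = 0.
Substituting the known values and solving for f(10):
  -3·f(10) = -729
  f(10) = 243.

243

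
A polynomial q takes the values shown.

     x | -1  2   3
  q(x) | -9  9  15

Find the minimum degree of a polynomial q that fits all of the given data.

Divided differences on the nodes -1, 2, 3:
  order 0: -9  9  15
  order 1: 6  6
  order 2: 0
The order-1 divided differences are all 6 (nonzero) and every higher order vanishes, so the data lies on a polynomial of degree exactly 1.

1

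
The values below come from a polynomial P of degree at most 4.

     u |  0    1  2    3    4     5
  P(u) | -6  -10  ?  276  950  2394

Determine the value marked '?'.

36

On equispaced nodes a degree-4 polynomial has vanishing fifth forward difference, so
  - P(0) + 5·P(1) - 10·P(2) + 10·P(3) - 5·P(4) + P(5) = 0.
Substituting the known values and solving for P(2):
  -10·P(2) = -360
  P(2) = 36.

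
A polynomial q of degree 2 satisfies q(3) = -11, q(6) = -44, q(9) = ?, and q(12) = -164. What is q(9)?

-95

The 3 known points determine the degree-2 polynomial uniquely.
Write q(x) = ax^2 + bx + c. Substituting each data point gives a linear system:
  9a + 3b + c = -11
  36a + 6b + c = -44
  144a + 12b + c = -164
Solving the system yields a = -1, b = -2, c = 4.
So q(x) = -x² - 2x + 4.
Then q(9) = -95.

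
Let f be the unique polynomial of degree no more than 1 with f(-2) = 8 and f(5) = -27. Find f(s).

f(s) = -5s - 2

Using the Lagrange interpolation formula with nodes -2, 5:
  L_0(s) = (s - 5) / -7
  L_1(s) = (s + 2) / 7
Then f(s) = 8·L_0(s) - 27·L_1(s).
Expanding and collecting terms gives f(s) = -5s - 2.
Check: f(5) = -27. ✓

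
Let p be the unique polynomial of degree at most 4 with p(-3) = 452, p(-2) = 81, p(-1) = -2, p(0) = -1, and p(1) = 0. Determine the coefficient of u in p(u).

Write p(u) = au^4 + bu^3 + cu^2 + du + e. Substituting each data point gives a linear system:
  81a - 27b + 9c - 3d + e = 452
  16a - 8b + 4c - 2d + e = 81
  a - b + c - d + e = -2
  e = -1
  a + b + c + d + e = 0
Solving the system yields a = 5, b = -4, c = -5, d = 5, e = -1.
So p(u) = 5u⁴ - 4u³ - 5u² + 5u - 1.
The coefficient of u is 5.

5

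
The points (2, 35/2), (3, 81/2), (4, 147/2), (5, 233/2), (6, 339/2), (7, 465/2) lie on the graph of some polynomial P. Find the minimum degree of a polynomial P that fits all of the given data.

2

Forward differences of the values at u = 2, 3, 4, 5, 6, 7:
  P  : 35/2  81/2  147/2  233/2  339/2  465/2
  Δ  : 23  33  43  53  63
  Δ^2: 10  10  10  10
  Δ^3: 0  0  0
  Δ^4: 0  0
  Δ^5: 0
The second differences are constant (10) and nonzero, while all higher differences vanish, so the minimal degree is 2.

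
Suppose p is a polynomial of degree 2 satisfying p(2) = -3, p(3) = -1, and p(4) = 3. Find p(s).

p(s) = s^2 - 3s - 1

Using the Lagrange interpolation formula with nodes 2, 3, 4:
  L_0(s) = (s - 3)(s - 4) / 2
  L_1(s) = (s - 2)(s - 4) / -1
  L_2(s) = (s - 2)(s - 3) / 2
Then p(s) = -3·L_0(s) - 1·L_1(s) + 3·L_2(s).
Expanding and collecting terms gives p(s) = s^2 - 3s - 1.
Check: p(3) = -1. ✓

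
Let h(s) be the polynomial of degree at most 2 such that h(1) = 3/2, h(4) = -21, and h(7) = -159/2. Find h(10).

Forward differences of the values at s = 1, 4, 7:
  h  : 3/2  -21  -159/2
  Δ  : -45/2  -117/2
  Δ^2: -36
The second differences are constant, confirming degree 2.
Interpolating (Newton forward form) and evaluating at s = 10 gives h(10) = -174.

-174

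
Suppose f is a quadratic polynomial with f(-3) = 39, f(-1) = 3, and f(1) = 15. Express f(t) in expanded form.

f(t) = 6t^2 + 6t + 3

Using the Lagrange interpolation formula with nodes -3, -1, 1:
  L_0(t) = (t + 1)(t - 1) / 8
  L_1(t) = (t + 3)(t - 1) / -4
  L_2(t) = (t + 3)(t + 1) / 8
Then f(t) = 39·L_0(t) + 3·L_1(t) + 15·L_2(t).
Expanding and collecting terms gives f(t) = 6t^2 + 6t + 3.
Check: f(-1) = 3. ✓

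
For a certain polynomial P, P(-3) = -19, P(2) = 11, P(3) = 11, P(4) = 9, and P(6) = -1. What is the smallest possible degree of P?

2

Divided differences on the nodes -3, 2, 3, 4, 6:
  order 0: -19  11  11  9  -1
  order 1: 6  0  -2  -5
  order 2: -1  -1  -1
  order 3: 0  0
  order 4: 0
The order-2 divided differences are all -1 (nonzero) and every higher order vanishes, so the data lies on a polynomial of degree exactly 2.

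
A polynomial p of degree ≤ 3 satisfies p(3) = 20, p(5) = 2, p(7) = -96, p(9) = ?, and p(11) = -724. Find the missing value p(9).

On equispaced nodes a degree-3 polynomial has vanishing fourth forward difference, so
  p(3) - 4·p(5) + 6·p(7) - 4·p(9) + p(11) = 0.
Substituting the known values and solving for p(9):
  -4·p(9) = 1288
  p(9) = -322.

-322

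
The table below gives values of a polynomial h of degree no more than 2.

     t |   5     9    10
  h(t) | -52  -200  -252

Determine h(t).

h(t) = -3t^2 + 5t - 2

Using the Lagrange interpolation formula with nodes 5, 9, 10:
  L_0(t) = (t - 9)(t - 10) / 20
  L_1(t) = (t - 5)(t - 10) / -4
  L_2(t) = (t - 5)(t - 9) / 5
Then h(t) = -52·L_0(t) - 200·L_1(t) - 252·L_2(t).
Expanding and collecting terms gives h(t) = -3t^2 + 5t - 2.
Check: h(9) = -200. ✓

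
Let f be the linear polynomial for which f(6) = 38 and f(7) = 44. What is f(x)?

Write f(x) = ax + b. Substituting each data point gives a linear system:
  6a + b = 38
  7a + b = 44
Solving the system yields a = 6, b = 2.
So f(x) = 6x + 2.
Check: f(7) = 44. ✓

f(x) = 6x + 2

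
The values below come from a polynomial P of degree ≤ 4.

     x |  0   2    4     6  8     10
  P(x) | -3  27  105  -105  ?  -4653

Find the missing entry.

-1323

The 5 known points determine the degree-4 polynomial uniquely.
Write P(x) = ax^4 + bx^3 + cx^2 + dx + e. Substituting each data point gives a linear system:
  e = -3
  16a + 8b + 4c + 2d + e = 27
  256a + 64b + 16c + 4d + e = 105
  1296a + 216b + 36c + 6d + e = -105
  10000a + 1000b + 100c + 10d + e = -4653
Solving the system yields a = -1, b = 5, c = 4, d = -5, e = -3.
So P(x) = -x^4 + 5x^3 + 4x^2 - 5x - 3.
Then P(8) = -1323.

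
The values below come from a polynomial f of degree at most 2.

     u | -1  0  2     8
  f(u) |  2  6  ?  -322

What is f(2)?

-16

The 3 known points determine the degree-2 polynomial uniquely.
Write f(u) = au^2 + bu + c. Substituting each data point gives a linear system:
  a - b + c = 2
  c = 6
  64a + 8b + c = -322
Solving the system yields a = -5, b = -1, c = 6.
So f(u) = -5u^2 - u + 6.
Then f(2) = -16.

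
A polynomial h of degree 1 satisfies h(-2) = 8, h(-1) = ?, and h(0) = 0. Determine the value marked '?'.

The 2 known points determine the degree-1 polynomial uniquely.
Write h(s) = as + b. Substituting each data point gives a linear system:
  -2a + b = 8
  b = 0
Solving the system yields a = -4, b = 0.
So h(s) = -4s.
Then h(-1) = 4.

4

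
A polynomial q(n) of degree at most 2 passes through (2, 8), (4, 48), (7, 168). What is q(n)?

Using the Lagrange interpolation formula with nodes 2, 4, 7:
  L_0(n) = (n - 4)(n - 7) / 10
  L_1(n) = (n - 2)(n - 7) / -6
  L_2(n) = (n - 2)(n - 4) / 15
Then q(n) = 8·L_0(n) + 48·L_1(n) + 168·L_2(n).
Expanding and collecting terms gives q(n) = 4n^2 - 4n.
Check: q(4) = 48. ✓

q(n) = 4n^2 - 4n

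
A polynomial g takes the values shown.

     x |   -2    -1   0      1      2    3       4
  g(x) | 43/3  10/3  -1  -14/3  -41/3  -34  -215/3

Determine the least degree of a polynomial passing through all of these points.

Forward differences of the values at x = -2, -1, 0, 1, 2, 3, 4:
  g  : 43/3  10/3  -1  -14/3  -41/3  -34  -215/3
  Δ  : -11  -13/3  -11/3  -9  -61/3  -113/3
  Δ^2: 20/3  2/3  -16/3  -34/3  -52/3
  Δ^3: -6  -6  -6  -6
  Δ^4: 0  0  0
  Δ^5: 0  0
  Δ^6: 0
The third differences are constant (-6) and nonzero, while all higher differences vanish, so the minimal degree is 3.

3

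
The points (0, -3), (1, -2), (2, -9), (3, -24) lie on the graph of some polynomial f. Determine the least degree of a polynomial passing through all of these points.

2

Forward differences of the values at s = 0, 1, 2, 3:
  f  : -3  -2  -9  -24
  Δ  : 1  -7  -15
  Δ^2: -8  -8
  Δ^3: 0
The second differences are constant (-8) and nonzero, while all higher differences vanish, so the minimal degree is 2.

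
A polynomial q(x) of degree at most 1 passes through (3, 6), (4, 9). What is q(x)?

q(x) = 3x - 3

Write q(x) = ax + b. Substituting each data point gives a linear system:
  3a + b = 6
  4a + b = 9
Solving the system yields a = 3, b = -3.
So q(x) = 3x - 3.
Check: q(4) = 9. ✓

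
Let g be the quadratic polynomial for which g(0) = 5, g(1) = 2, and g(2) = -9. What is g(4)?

-55

Forward differences of the values at n = 0, 1, 2:
  g  : 5  2  -9
  Δ  : -3  -11
  Δ^2: -8
The second differences are constant, confirming degree 2.
Interpolating (Newton forward form) and evaluating at n = 4 gives g(4) = -55.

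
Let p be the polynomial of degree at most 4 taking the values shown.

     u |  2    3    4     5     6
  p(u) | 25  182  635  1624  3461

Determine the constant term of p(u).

-1

Write p(u) = au^4 + bu^3 + cu^2 + du + e. Substituting each data point gives a linear system:
  16a + 8b + 4c + 2d + e = 25
  81a + 27b + 9c + 3d + e = 182
  256a + 64b + 16c + 4d + e = 635
  625a + 125b + 25c + 5d + e = 1624
  1296a + 216b + 36c + 6d + e = 3461
Solving the system yields a = 3, b = -2, c = 1, d = -5, e = -1.
So p(u) = 3u^4 - 2u^3 + u^2 - 5u - 1.
The constant term is -1.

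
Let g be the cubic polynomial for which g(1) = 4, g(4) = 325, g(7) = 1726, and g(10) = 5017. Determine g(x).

g(x) = 5x^3 + 2x - 3

Using the Lagrange interpolation formula with nodes 1, 4, 7, 10:
  L_0(x) = (x - 4)(x - 7)(x - 10) / -162
  L_1(x) = (x - 1)(x - 7)(x - 10) / 54
  L_2(x) = (x - 1)(x - 4)(x - 10) / -54
  L_3(x) = (x - 1)(x - 4)(x - 7) / 162
Then g(x) = 4·L_0(x) + 325·L_1(x) + 1726·L_2(x) + 5017·L_3(x).
Expanding and collecting terms gives g(x) = 5x^3 + 2x - 3.
Check: g(1) = 4. ✓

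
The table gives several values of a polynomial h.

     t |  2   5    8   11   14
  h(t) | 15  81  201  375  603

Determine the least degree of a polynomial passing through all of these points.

2

Forward differences of the values at t = 2, 5, 8, 11, 14:
  h  : 15  81  201  375  603
  Δ  : 66  120  174  228
  Δ^2: 54  54  54
  Δ^3: 0  0
  Δ^4: 0
The second differences are constant (54) and nonzero, while all higher differences vanish, so the minimal degree is 2.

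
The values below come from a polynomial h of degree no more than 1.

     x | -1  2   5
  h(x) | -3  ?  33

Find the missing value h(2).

15

The 2 known points determine the degree-1 polynomial uniquely.
Write h(x) = ax + b. Substituting each data point gives a linear system:
  -a + b = -3
  5a + b = 33
Solving the system yields a = 6, b = 3.
So h(x) = 6x + 3.
Then h(2) = 15.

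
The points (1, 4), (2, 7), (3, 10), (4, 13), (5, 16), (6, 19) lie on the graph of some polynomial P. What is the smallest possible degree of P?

Forward differences of the values at s = 1, 2, 3, 4, 5, 6:
  P  : 4  7  10  13  16  19
  Δ  : 3  3  3  3  3
  Δ^2: 0  0  0  0
  Δ^3: 0  0  0
  Δ^4: 0  0
  Δ^5: 0
The first differences are constant (3) and nonzero, while all higher differences vanish, so the minimal degree is 1.

1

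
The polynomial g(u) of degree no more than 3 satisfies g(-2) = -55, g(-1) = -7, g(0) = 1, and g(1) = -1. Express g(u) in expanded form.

g(u) = 5u^3 - 5u^2 - 2u + 1

Using the Lagrange interpolation formula with nodes -2, -1, 0, 1:
  L_0(u) = (u + 1)u(u - 1) / -6
  L_1(u) = (u + 2)u(u - 1) / 2
  L_2(u) = (u + 2)(u + 1)(u - 1) / -2
  L_3(u) = (u + 2)(u + 1)u / 6
Then g(u) = -55·L_0(u) - 7·L_1(u) + 1·L_2(u) - 1·L_3(u).
Expanding and collecting terms gives g(u) = 5u^3 - 5u^2 - 2u + 1.
Check: g(1) = -1. ✓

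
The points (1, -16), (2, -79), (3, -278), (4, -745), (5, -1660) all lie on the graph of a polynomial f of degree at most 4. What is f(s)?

Write f(s) = as^4 + bs^3 + cs^2 + ds + e. Substituting each data point gives a linear system:
  a + b + c + d + e = -16
  16a + 8b + 4c + 2d + e = -79
  81a + 27b + 9c + 3d + e = -278
  256a + 64b + 16c + 4d + e = -745
  625a + 125b + 25c + 5d + e = -1660
Solving the system yields a = -2, b = -2, c = -6, d = -1, e = -5.
So f(s) = -2s^4 - 2s^3 - 6s^2 - s - 5.
Check: f(1) = -16. ✓

f(s) = -2s^4 - 2s^3 - 6s^2 - s - 5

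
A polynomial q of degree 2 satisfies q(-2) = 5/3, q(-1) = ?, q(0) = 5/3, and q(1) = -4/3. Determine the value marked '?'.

8/3

The 3 known points determine the degree-2 polynomial uniquely.
Write q(x) = ax^2 + bx + c. Substituting each data point gives a linear system:
  4a - 2b + c = 5/3
  c = 5/3
  a + b + c = -4/3
Solving the system yields a = -1, b = -2, c = 5/3.
So q(x) = -x² - 2x + 5/3.
Then q(-1) = 8/3.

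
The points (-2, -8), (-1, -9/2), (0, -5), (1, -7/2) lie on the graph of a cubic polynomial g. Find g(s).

Write g(s) = as^3 + bs^2 + cs + d. Substituting each data point gives a linear system:
  -8a + 4b - 2c + d = -8
  -a + b - c + d = -9/2
  d = -5
  a + b + c + d = -7/2
Solving the system yields a = 1, b = 1, c = -1/2, d = -5.
So g(s) = s³ + s² - (1/2)s - 5.
Check: g(0) = -5. ✓

g(s) = s^3 + s^2 - (1/2)s - 5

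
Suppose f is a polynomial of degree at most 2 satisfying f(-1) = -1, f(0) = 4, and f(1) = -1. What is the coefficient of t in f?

Write f(t) = at^2 + bt + c. Substituting each data point gives a linear system:
  a - b + c = -1
  c = 4
  a + b + c = -1
Solving the system yields a = -5, b = 0, c = 4.
So f(t) = -5t² + 4.
The coefficient of t is 0.

0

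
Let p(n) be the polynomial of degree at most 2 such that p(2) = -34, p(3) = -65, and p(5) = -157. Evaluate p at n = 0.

-2

Write p(n) = an^2 + bn + c. Substituting each data point gives a linear system:
  4a + 2b + c = -34
  9a + 3b + c = -65
  25a + 5b + c = -157
Solving the system yields a = -5, b = -6, c = -2.
So p(n) = -5n^2 - 6n - 2.
Then p(0) = -2.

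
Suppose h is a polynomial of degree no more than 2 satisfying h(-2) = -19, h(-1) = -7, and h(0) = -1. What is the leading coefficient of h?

Write h(s) = as^2 + bs + c. Substituting each data point gives a linear system:
  4a - 2b + c = -19
  a - b + c = -7
  c = -1
Solving the system yields a = -3, b = 3, c = -1.
So h(s) = -3s^2 + 3s - 1.
The leading coefficient is -3.

-3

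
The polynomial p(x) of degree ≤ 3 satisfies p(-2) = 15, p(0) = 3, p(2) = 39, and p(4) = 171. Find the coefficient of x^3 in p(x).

1

Write p(x) = ax^3 + bx^2 + cx + d. Substituting each data point gives a linear system:
  -8a + 4b - 2c + d = 15
  d = 3
  8a + 4b + 2c + d = 39
  64a + 16b + 4c + d = 171
Solving the system yields a = 1, b = 6, c = 2, d = 3.
So p(x) = x^3 + 6x^2 + 2x + 3.
The leading coefficient is 1.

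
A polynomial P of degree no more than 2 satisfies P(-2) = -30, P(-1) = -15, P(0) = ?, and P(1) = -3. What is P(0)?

-6

The 3 known points determine the degree-2 polynomial uniquely.
Write P(x) = ax^2 + bx + c. Substituting each data point gives a linear system:
  4a - 2b + c = -30
  a - b + c = -15
  a + b + c = -3
Solving the system yields a = -3, b = 6, c = -6.
So P(x) = -3x^2 + 6x - 6.
Then P(0) = -6.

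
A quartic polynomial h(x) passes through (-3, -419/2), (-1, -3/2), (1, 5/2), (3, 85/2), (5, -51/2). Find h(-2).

Write h(x) = ax^4 + bx^3 + cx^2 + dx + e. Substituting each data point gives a linear system:
  81a - 27b + 9c - 3d + e = -419/2
  a - b + c - d + e = -3/2
  a + b + c + d + e = 5/2
  81a + 27b + 9c + 3d + e = 85/2
  625a + 125b + 25c + 5d + e = -51/2
Solving the system yields a = -1, b = 5, c = -1/2, d = -3, e = 2.
So h(x) = -x⁴ + 5x³ - (1/2)x² - 3x + 2.
Then h(-2) = -50.

-50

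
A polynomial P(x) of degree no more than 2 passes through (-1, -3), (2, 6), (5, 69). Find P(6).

Forward differences of the values at x = -1, 2, 5:
  P  : -3  6  69
  Δ  : 9  63
  Δ^2: 54
The second differences are constant, confirming degree 2.
Interpolating (Newton forward form) and evaluating at x = 6 gives P(6) = 102.

102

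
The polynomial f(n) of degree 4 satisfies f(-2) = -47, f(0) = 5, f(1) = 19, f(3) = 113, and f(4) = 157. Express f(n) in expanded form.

f(n) = -n^4 + 5n^3 + 4n^2 + 6n + 5

Write f(n) = an^4 + bn^3 + cn^2 + dn + e. Substituting each data point gives a linear system:
  16a - 8b + 4c - 2d + e = -47
  e = 5
  a + b + c + d + e = 19
  81a + 27b + 9c + 3d + e = 113
  256a + 64b + 16c + 4d + e = 157
Solving the system yields a = -1, b = 5, c = 4, d = 6, e = 5.
So f(n) = -n^4 + 5n^3 + 4n^2 + 6n + 5.
Check: f(1) = 19. ✓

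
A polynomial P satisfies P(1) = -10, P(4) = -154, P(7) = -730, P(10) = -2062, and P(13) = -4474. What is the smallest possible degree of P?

Forward differences of the values at s = 1, 4, 7, 10, 13:
  P  : -10  -154  -730  -2062  -4474
  Δ  : -144  -576  -1332  -2412
  Δ^2: -432  -756  -1080
  Δ^3: -324  -324
  Δ^4: 0
The third differences are constant (-324) and nonzero, while all higher differences vanish, so the minimal degree is 3.

3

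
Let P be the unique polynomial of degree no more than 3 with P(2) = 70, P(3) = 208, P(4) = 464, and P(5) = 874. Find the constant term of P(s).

4

Write P(s) = as^3 + bs^2 + cs + d. Substituting each data point gives a linear system:
  8a + 4b + 2c + d = 70
  27a + 9b + 3c + d = 208
  64a + 16b + 4c + d = 464
  125a + 25b + 5c + d = 874
Solving the system yields a = 6, b = 5, c = -1, d = 4.
So P(s) = 6s³ + 5s² - s + 4.
The constant term is 4.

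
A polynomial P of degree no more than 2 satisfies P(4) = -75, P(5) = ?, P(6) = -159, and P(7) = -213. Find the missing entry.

On equispaced nodes a degree-2 polynomial has vanishing third forward difference, so
  - P(4) + 3·P(5) - 3·P(6) + P(7) = 0.
Substituting the known values and solving for P(5):
  3·P(5) = -339
  P(5) = -113.

-113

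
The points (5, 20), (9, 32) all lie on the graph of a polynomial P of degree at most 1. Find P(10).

35

Using the Lagrange interpolation formula with nodes 5, 9:
  L_0(t) = (t - 9) / -4
  L_1(t) = (t - 5) / 4
Then P(t) = 20·L_0(t) + 32·L_1(t).
Expanding and collecting terms gives P(t) = 3t + 5.
Evaluating at t = 10: P(10) = 35.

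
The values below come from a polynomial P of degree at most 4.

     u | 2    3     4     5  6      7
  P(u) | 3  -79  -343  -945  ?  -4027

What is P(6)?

On equispaced nodes a degree-4 polynomial has vanishing fifth forward difference, so
  - P(2) + 5·P(3) - 10·P(4) + 10·P(5) - 5·P(6) + P(7) = 0.
Substituting the known values and solving for P(6):
  -5·P(6) = 10445
  P(6) = -2089.

-2089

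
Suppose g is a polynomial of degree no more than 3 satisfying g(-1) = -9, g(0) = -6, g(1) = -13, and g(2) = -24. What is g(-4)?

Using the Lagrange interpolation formula with nodes -1, 0, 1, 2:
  L_0(s) = s(s - 1)(s - 2) / -6
  L_1(s) = (s + 1)(s - 1)(s - 2) / 2
  L_2(s) = (s + 1)s(s - 2) / -2
  L_3(s) = (s + 1)s(s - 1) / 6
Then g(s) = -9·L_0(s) - 6·L_1(s) - 13·L_2(s) - 24·L_3(s).
Expanding and collecting terms gives g(s) = s^3 - 5s^2 - 3s - 6.
Evaluating at s = -4: g(-4) = -138.

-138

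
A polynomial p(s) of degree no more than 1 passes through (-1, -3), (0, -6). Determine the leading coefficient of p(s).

-3

Write p(s) = as + b. Substituting each data point gives a linear system:
  -a + b = -3
  b = -6
Solving the system yields a = -3, b = -6.
So p(s) = -3s - 6.
The leading coefficient is -3.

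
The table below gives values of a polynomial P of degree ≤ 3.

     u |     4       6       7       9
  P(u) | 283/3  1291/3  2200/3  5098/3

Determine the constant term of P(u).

Write P(u) = au^3 + bu^2 + cu + d. Substituting each data point gives a linear system:
  64a + 16b + 4c + d = 283/3
  216a + 36b + 6c + d = 1291/3
  343a + 49b + 7c + d = 2200/3
  729a + 81b + 9c + d = 5098/3
Solving the system yields a = 3, b = -6, c = 0, d = -5/3.
So P(u) = 3u³ - 6u² - 5/3.
The constant term is -5/3.

-5/3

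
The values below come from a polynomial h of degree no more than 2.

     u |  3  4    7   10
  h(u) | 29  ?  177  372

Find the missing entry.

The 3 known points determine the degree-2 polynomial uniquely.
Write h(u) = au^2 + bu + c. Substituting each data point gives a linear system:
  9a + 3b + c = 29
  49a + 7b + c = 177
  100a + 10b + c = 372
Solving the system yields a = 4, b = -3, c = 2.
So h(u) = 4u^2 - 3u + 2.
Then h(4) = 54.

54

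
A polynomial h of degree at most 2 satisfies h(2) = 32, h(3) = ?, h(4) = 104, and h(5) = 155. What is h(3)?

63

On equispaced nodes a degree-2 polynomial has vanishing third forward difference, so
  - h(2) + 3·h(3) - 3·h(4) + h(5) = 0.
Substituting the known values and solving for h(3):
  3·h(3) = 189
  h(3) = 63.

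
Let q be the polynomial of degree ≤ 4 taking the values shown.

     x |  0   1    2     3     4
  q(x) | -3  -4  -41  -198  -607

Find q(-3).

-96

Forward differences of the values at x = 0, 1, 2, 3, 4:
  q  : -3  -4  -41  -198  -607
  Δ  : -1  -37  -157  -409
  Δ^2: -36  -120  -252
  Δ^3: -84  -132
  Δ^4: -48
The fourth differences are constant, confirming degree 4.
Interpolating (Newton forward form) and evaluating at x = -3 gives q(-3) = -96.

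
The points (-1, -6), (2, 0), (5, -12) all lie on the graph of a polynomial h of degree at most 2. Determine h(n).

h(n) = -n^2 + 3n - 2

Using the Lagrange interpolation formula with nodes -1, 2, 5:
  L_0(n) = (n - 2)(n - 5) / 18
  L_1(n) = (n + 1)(n - 5) / -9
  L_2(n) = (n + 1)(n - 2) / 18
Then h(n) = -6·L_0(n) + 0·L_1(n) - 12·L_2(n).
Expanding and collecting terms gives h(n) = -n² + 3n - 2.
Check: h(-1) = -6. ✓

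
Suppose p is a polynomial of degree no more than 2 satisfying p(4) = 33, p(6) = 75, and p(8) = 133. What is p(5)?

Forward differences of the values at s = 4, 6, 8:
  p  : 33  75  133
  Δ  : 42  58
  Δ^2: 16
The second differences are constant, confirming degree 2.
Interpolating (Newton forward form) and evaluating at s = 5 gives p(5) = 52.

52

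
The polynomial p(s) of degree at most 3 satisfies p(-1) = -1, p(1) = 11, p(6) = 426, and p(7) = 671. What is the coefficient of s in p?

4

Write p(s) = as^3 + bs^2 + cs + d. Substituting each data point gives a linear system:
  -a + b - c + d = -1
  a + b + c + d = 11
  216a + 36b + 6c + d = 426
  343a + 49b + 7c + d = 671
Solving the system yields a = 2, b = -1, c = 4, d = 6.
So p(s) = 2s^3 - s^2 + 4s + 6.
The coefficient of s is 4.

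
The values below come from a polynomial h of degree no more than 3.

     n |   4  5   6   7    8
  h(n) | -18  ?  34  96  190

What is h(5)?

On equispaced nodes a degree-3 polynomial has vanishing fourth forward difference, so
  h(4) - 4·h(5) + 6·h(6) - 4·h(7) + h(8) = 0.
Substituting the known values and solving for h(5):
  -4·h(5) = 8
  h(5) = -2.

-2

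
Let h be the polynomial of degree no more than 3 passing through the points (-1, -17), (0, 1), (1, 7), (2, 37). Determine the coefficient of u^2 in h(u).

-6

Write h(u) = au^3 + bu^2 + cu + d. Substituting each data point gives a linear system:
  -a + b - c + d = -17
  d = 1
  a + b + c + d = 7
  8a + 4b + 2c + d = 37
Solving the system yields a = 6, b = -6, c = 6, d = 1.
So h(u) = 6u³ - 6u² + 6u + 1.
The coefficient of u^2 is -6.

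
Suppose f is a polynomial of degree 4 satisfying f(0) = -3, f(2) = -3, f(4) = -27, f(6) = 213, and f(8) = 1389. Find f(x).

Write f(x) = ax^4 + bx^3 + cx^2 + dx + e. Substituting each data point gives a linear system:
  e = -3
  16a + 8b + 4c + 2d + e = -3
  256a + 64b + 16c + 4d + e = -27
  1296a + 216b + 36c + 6d + e = 213
  4096a + 512b + 64c + 8d + e = 1389
Solving the system yields a = 1, b = -6, c = 5, d = 6, e = -3.
So f(x) = x⁴ - 6x³ + 5x² + 6x - 3.
Check: f(8) = 1389. ✓

f(x) = x^4 - 6x^3 + 5x^2 + 6x - 3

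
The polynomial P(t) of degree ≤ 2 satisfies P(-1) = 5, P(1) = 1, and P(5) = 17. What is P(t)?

Write P(t) = at^2 + bt + c. Substituting each data point gives a linear system:
  a - b + c = 5
  a + b + c = 1
  25a + 5b + c = 17
Solving the system yields a = 1, b = -2, c = 2.
So P(t) = t^2 - 2t + 2.
Check: P(-1) = 5. ✓

P(t) = t^2 - 2t + 2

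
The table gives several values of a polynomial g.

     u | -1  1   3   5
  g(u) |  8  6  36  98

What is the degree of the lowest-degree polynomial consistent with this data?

Forward differences of the values at u = -1, 1, 3, 5:
  g  : 8  6  36  98
  Δ  : -2  30  62
  Δ^2: 32  32
  Δ^3: 0
The second differences are constant (32) and nonzero, while all higher differences vanish, so the minimal degree is 2.

2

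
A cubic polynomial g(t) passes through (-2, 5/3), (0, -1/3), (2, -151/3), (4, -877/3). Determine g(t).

g(t) = -3t^3 - 6t^2 - t - 1/3

Write g(t) = at^3 + bt^2 + ct + d. Substituting each data point gives a linear system:
  -8a + 4b - 2c + d = 5/3
  d = -1/3
  8a + 4b + 2c + d = -151/3
  64a + 16b + 4c + d = -877/3
Solving the system yields a = -3, b = -6, c = -1, d = -1/3.
So g(t) = -3t³ - 6t² - t - 1/3.
Check: g(4) = -877/3. ✓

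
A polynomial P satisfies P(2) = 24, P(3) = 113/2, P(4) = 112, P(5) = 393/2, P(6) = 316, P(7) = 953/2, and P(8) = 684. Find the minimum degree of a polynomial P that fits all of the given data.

Forward differences of the values at u = 2, 3, 4, 5, 6, 7, 8:
  P  : 24  113/2  112  393/2  316  953/2  684
  Δ  : 65/2  111/2  169/2  239/2  321/2  415/2
  Δ^2: 23  29  35  41  47
  Δ^3: 6  6  6  6
  Δ^4: 0  0  0
  Δ^5: 0  0
  Δ^6: 0
The third differences are constant (6) and nonzero, while all higher differences vanish, so the minimal degree is 3.

3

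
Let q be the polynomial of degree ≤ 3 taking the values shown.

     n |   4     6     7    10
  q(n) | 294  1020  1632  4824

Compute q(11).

Write q(n) = an^3 + bn^2 + cn + d. Substituting each data point gives a linear system:
  64a + 16b + 4c + d = 294
  216a + 36b + 6c + d = 1020
  343a + 49b + 7c + d = 1632
  1000a + 100b + 10c + d = 4824
Solving the system yields a = 5, b = -2, c = 3, d = -6.
So q(n) = 5n^3 - 2n^2 + 3n - 6.
Then q(11) = 6440.

6440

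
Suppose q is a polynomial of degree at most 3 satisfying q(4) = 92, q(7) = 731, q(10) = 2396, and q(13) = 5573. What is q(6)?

Write q(s) = as^3 + bs^2 + cs + d. Substituting each data point gives a linear system:
  64a + 16b + 4c + d = 92
  343a + 49b + 7c + d = 731
  1000a + 100b + 10c + d = 2396
  2197a + 169b + 13c + d = 5573
Solving the system yields a = 3, b = -6, c = 0, d = -4.
So q(s) = 3s^3 - 6s^2 - 4.
Then q(6) = 428.

428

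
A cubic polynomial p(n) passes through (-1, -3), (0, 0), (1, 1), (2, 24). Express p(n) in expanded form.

Using the Lagrange interpolation formula with nodes -1, 0, 1, 2:
  L_0(n) = n(n - 1)(n - 2) / -6
  L_1(n) = (n + 1)(n - 1)(n - 2) / 2
  L_2(n) = (n + 1)n(n - 2) / -2
  L_3(n) = (n + 1)n(n - 1) / 6
Then p(n) = -3·L_0(n) + 0·L_1(n) + 1·L_2(n) + 24·L_3(n).
Expanding and collecting terms gives p(n) = 4n^3 - n^2 - 2n.
Check: p(1) = 1. ✓

p(n) = 4n^3 - n^2 - 2n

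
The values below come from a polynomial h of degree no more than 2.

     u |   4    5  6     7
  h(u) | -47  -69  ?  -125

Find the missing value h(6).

-95

On equispaced nodes a degree-2 polynomial has vanishing third forward difference, so
  - h(4) + 3·h(5) - 3·h(6) + h(7) = 0.
Substituting the known values and solving for h(6):
  -3·h(6) = 285
  h(6) = -95.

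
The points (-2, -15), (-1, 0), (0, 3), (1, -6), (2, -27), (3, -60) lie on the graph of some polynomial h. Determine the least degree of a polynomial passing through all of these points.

Forward differences of the values at n = -2, -1, 0, 1, 2, 3:
  h  : -15  0  3  -6  -27  -60
  Δ  : 15  3  -9  -21  -33
  Δ^2: -12  -12  -12  -12
  Δ^3: 0  0  0
  Δ^4: 0  0
  Δ^5: 0
The second differences are constant (-12) and nonzero, while all higher differences vanish, so the minimal degree is 2.

2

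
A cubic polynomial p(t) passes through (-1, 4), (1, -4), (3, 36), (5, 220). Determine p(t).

p(t) = 2t^3 - 6t

Write p(t) = at^3 + bt^2 + ct + d. Substituting each data point gives a linear system:
  -a + b - c + d = 4
  a + b + c + d = -4
  27a + 9b + 3c + d = 36
  125a + 25b + 5c + d = 220
Solving the system yields a = 2, b = 0, c = -6, d = 0.
So p(t) = 2t^3 - 6t.
Check: p(5) = 220. ✓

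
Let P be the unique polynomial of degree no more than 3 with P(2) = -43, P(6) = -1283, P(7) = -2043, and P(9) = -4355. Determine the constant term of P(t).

Write P(t) = at^3 + bt^2 + ct + d. Substituting each data point gives a linear system:
  8a + 4b + 2c + d = -43
  216a + 36b + 6c + d = -1283
  343a + 49b + 7c + d = -2043
  729a + 81b + 9c + d = -4355
Solving the system yields a = -6, b = 0, c = 2, d = 1.
So P(t) = -6t^3 + 2t + 1.
The constant term is 1.

1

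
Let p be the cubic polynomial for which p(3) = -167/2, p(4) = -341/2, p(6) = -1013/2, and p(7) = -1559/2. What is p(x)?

p(x) = -2x^3 - x^2 - 6x - 5/2

Write p(x) = ax^3 + bx^2 + cx + d. Substituting each data point gives a linear system:
  27a + 9b + 3c + d = -167/2
  64a + 16b + 4c + d = -341/2
  216a + 36b + 6c + d = -1013/2
  343a + 49b + 7c + d = -1559/2
Solving the system yields a = -2, b = -1, c = -6, d = -5/2.
So p(x) = -2x^3 - x^2 - 6x - 5/2.
Check: p(7) = -1559/2. ✓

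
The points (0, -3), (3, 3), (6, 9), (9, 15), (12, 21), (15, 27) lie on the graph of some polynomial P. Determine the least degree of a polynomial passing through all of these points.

1

Forward differences of the values at u = 0, 3, 6, 9, 12, 15:
  P  : -3  3  9  15  21  27
  Δ  : 6  6  6  6  6
  Δ^2: 0  0  0  0
  Δ^3: 0  0  0
  Δ^4: 0  0
  Δ^5: 0
The first differences are constant (6) and nonzero, while all higher differences vanish, so the minimal degree is 1.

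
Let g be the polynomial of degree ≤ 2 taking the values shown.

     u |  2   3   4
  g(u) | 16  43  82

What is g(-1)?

Using the Lagrange interpolation formula with nodes 2, 3, 4:
  L_0(u) = (u - 3)(u - 4) / 2
  L_1(u) = (u - 2)(u - 4) / -1
  L_2(u) = (u - 2)(u - 3) / 2
Then g(u) = 16·L_0(u) + 43·L_1(u) + 82·L_2(u).
Expanding and collecting terms gives g(u) = 6u^2 - 3u - 2.
Evaluating at u = -1: g(-1) = 7.

7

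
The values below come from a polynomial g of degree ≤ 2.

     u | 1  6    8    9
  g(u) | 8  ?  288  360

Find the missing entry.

The 3 known points determine the degree-2 polynomial uniquely.
Write g(u) = au^2 + bu + c. Substituting each data point gives a linear system:
  a + b + c = 8
  64a + 8b + c = 288
  81a + 9b + c = 360
Solving the system yields a = 4, b = 4, c = 0.
So g(u) = 4u^2 + 4u.
Then g(6) = 168.

168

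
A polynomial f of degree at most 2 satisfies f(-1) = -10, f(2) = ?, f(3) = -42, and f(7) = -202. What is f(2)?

The 3 known points determine the degree-2 polynomial uniquely.
Write f(s) = as^2 + bs + c. Substituting each data point gives a linear system:
  a - b + c = -10
  9a + 3b + c = -42
  49a + 7b + c = -202
Solving the system yields a = -4, b = 0, c = -6.
So f(s) = -4s^2 - 6.
Then f(2) = -22.

-22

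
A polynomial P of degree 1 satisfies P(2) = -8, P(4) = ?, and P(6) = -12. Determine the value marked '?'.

On equispaced nodes a degree-1 polynomial has vanishing second forward difference, so
  P(2) - 2·P(4) + P(6) = 0.
Substituting the known values and solving for P(4):
  -2·P(4) = 20
  P(4) = -10.

-10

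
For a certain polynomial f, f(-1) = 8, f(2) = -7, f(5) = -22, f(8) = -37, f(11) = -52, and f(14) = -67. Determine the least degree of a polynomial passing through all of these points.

Forward differences of the values at t = -1, 2, 5, 8, 11, 14:
  f  : 8  -7  -22  -37  -52  -67
  Δ  : -15  -15  -15  -15  -15
  Δ^2: 0  0  0  0
  Δ^3: 0  0  0
  Δ^4: 0  0
  Δ^5: 0
The first differences are constant (-15) and nonzero, while all higher differences vanish, so the minimal degree is 1.

1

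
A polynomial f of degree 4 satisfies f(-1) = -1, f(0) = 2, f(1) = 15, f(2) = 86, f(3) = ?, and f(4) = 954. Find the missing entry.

335

The 5 known points determine the degree-4 polynomial uniquely.
Write f(n) = an^4 + bn^3 + cn^2 + dn + e. Substituting each data point gives a linear system:
  a - b + c - d + e = -1
  e = 2
  a + b + c + d + e = 15
  16a + 8b + 4c + 2d + e = 86
  256a + 64b + 16c + 4d + e = 954
Solving the system yields a = 3, b = 2, c = 2, d = 6, e = 2.
So f(n) = 3n⁴ + 2n³ + 2n² + 6n + 2.
Then f(3) = 335.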